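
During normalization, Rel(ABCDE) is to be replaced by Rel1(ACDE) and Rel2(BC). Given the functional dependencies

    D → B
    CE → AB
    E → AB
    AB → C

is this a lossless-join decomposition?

Common attributes: Rel1 ∩ Rel2 = {C}.
No dependency enlarges {C}, so (C)⁺ = {C}.
The closure contains neither all of Rel1 = {ACDE} nor all of Rel2 = {BC}, so the common attributes are not a superkey of either fragment. The join is lossy.

No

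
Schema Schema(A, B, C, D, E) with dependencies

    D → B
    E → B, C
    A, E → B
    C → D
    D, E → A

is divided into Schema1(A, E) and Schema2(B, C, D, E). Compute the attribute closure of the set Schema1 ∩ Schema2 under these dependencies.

Schema1 ∩ Schema2 = {E}.
E → B, C applies, adding B, C
C → D applies, adding D
D, E → A applies, adding A
Closure: {A, B, C, D, E}.

A, B, C, D, E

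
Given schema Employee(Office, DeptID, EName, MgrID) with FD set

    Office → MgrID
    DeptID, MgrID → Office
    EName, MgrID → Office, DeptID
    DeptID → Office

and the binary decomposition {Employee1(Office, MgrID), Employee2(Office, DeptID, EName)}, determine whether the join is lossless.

Yes

Common attributes: Employee1 ∩ Employee2 = {Office}.
Closure of {Office}: Office → MgrID applies, adding MgrID. So (Office)⁺ = {Office, MgrID}.
This closure contains every attribute of Employee1, so Employee1 ∩ Employee2 → Employee1. The join is lossless.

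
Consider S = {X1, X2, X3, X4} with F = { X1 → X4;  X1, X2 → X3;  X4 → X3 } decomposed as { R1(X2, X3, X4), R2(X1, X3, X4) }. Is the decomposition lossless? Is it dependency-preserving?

lossy but dependency-preserving

Lossless test: (X3, X4)⁺ = {X3, X4}, which is a superkey of neither fragment — lossy.
Dependency preservation: X1, X2 → X3 is not contained in any single fragment, but the restricted closure of its left-hand side across the fragments still reaches the right-hand side; the remaining FDs each lie inside some fragment. All dependencies are preserved.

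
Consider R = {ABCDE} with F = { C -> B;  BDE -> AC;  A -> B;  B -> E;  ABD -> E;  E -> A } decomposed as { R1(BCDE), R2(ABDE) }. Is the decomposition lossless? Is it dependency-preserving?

lossless and dependency-preserving

Lossless test: (BDE)⁺ = {ABCDE}, which contains all of one fragment — lossless.
Dependency preservation: BDE → AC is not contained in any single fragment, but the restricted closure of its left-hand side across the fragments still reaches the right-hand side; the remaining FDs each lie inside some fragment. All dependencies are preserved.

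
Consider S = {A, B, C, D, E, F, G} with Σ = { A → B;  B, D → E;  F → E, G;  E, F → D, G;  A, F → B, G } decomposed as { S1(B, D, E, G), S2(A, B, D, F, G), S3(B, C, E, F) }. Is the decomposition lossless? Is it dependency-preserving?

Lossless test (chase): Rows 1 and 2 agree on B, D; apply B, D→E and equate their E entries. Rows 2 and 3 agree on F; apply F→E, G and equate their E, G entries. Rows 2 and 3 agree on E, F; apply E, F→D, G and equate their D, G entries. No row becomes fully distinguished — the join is lossy.
Dependency preservation: F → E, G; E, F → D, G are not contained in any single fragment, but the restricted closure of each left-hand side across the fragments still reaches the right-hand side; the remaining FDs each lie inside some fragment. All dependencies are preserved.

lossy but dependency-preserving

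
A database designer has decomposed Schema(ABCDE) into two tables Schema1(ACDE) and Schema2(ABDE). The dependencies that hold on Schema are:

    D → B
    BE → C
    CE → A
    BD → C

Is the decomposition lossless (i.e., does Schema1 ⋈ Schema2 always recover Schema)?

Common attributes: Schema1 ∩ Schema2 = {ADE}.
Closure of {ADE}: D → B applies, adding B; BE → C applies, adding C. So (ADE)⁺ = {ABCDE}.
This closure contains every attribute of Schema1, so Schema1 ∩ Schema2 → Schema1. The join is lossless.

Yes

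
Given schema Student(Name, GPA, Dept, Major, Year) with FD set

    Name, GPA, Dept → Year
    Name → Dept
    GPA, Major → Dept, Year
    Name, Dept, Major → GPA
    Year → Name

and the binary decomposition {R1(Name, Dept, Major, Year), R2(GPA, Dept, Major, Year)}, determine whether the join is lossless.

Common attributes: R1 ∩ R2 = {Dept, Major, Year}.
Closure of {Dept, Major, Year}: Year → Name applies, adding Name; Name, Dept, Major → GPA applies, adding GPA. So (Dept, Major, Year)⁺ = {Name, GPA, Dept, Major, Year}.
This closure contains every attribute of R1, so R1 ∩ R2 → R1. The join is lossless.

Yes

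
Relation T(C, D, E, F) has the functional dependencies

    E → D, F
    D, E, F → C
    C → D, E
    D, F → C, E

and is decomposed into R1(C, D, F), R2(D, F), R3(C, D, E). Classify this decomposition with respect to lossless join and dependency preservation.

Lossless test (chase): Rows 1 and 3 agree on C; apply C→D, E and equate their D, E entries. Rows 1 and 2 agree on D, F; apply D, F→C, E and equate their C, E entries. Rows 1 and 3 agree on E; apply E→D, F and equate their D, F entries. Row 1 is now all distinguished symbols — the join is lossless.
Dependency preservation: E → D, F; D, E, F → C; D, F → C, E are not contained in any single fragment, but the restricted closure of each left-hand side across the fragments still reaches the right-hand side; the remaining FDs each lie inside some fragment. All dependencies are preserved.

lossless and dependency-preserving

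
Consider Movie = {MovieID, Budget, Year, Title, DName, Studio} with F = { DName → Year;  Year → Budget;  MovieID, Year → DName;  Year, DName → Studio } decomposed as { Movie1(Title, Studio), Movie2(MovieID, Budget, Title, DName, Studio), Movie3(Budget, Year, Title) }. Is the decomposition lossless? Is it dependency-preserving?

lossy and not dependency-preserving

Lossless test (chase): applying each FD to every pair of rows produces no changes in the tableau, so no row becomes fully distinguished — the join is lossy.
Dependency preservation: the restricted closure of {DName} across the fragments never reaches {Year}, so DName → Year cannot be enforced without a join — not preserved.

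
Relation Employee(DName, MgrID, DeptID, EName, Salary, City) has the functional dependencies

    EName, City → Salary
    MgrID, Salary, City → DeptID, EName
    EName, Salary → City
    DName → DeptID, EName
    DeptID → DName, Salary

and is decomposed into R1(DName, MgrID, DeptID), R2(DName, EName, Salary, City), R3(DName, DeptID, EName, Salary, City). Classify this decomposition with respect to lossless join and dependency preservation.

Lossless test (chase): Rows 1 and 2 agree on DName; apply DName→DeptID, EName and equate their DeptID, EName entries. Rows 1 and 2 agree on DeptID; apply DeptID→DName, Salary and equate their DName, Salary entries. Rows 1 and 2 agree on EName, Salary; apply EName, Salary→City and equate their City entries. Row 1 is now all distinguished symbols — the join is lossless.
Dependency preservation: the restricted closure of {MgrID, Salary, City} across the fragments never reaches {DeptID, EName}, so MgrID, Salary, City → DeptID, EName cannot be enforced without a join — not preserved.

lossless but not dependency-preserving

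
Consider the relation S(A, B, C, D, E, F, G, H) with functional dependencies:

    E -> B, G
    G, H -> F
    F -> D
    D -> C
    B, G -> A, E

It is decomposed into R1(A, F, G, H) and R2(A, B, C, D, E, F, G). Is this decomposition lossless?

Common attributes: R1 ∩ R2 = {A, F, G}.
Closure of {A, F, G}: F → D applies, adding D; D → C applies, adding C. So (A, F, G)⁺ = {A, C, D, F, G}.
The closure contains neither all of R1 = {A, F, G, H} nor all of R2 = {A, B, C, D, E, F, G}, so the common attributes are not a superkey of either fragment. The join is lossy.

No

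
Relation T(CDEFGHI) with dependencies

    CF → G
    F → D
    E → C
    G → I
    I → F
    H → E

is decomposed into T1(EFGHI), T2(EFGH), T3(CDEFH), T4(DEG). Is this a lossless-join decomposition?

Chase test. Columns are CDEFGHI; row i has aⱼ where attribute j ∈ Ti, else bᵢⱼ.
Initial tableau (one row per fragment):
  row 1: b11 b12 a3 a4 a5 a6 a7
  row 2: b21 b22 a3 a4 a5 a6 b27
  row 3: a1 a2 a3 a4 b35 a6 b37
  row 4: b41 a2 a3 b44 a5 b46 b47
Rows 1 and 2 agree on F; apply F→D and equate their D entries.
Rows 1 and 3 agree on F; apply F→D and equate their D entries.
Rows 1 and 2 agree on E; apply E→C and equate their C entries.
Rows 1 and 3 agree on E; apply E→C and equate their C entries.
Rows 1 and 4 agree on E; apply E→C and equate their C entries.
Rows 1 and 2 agree on G; apply G→I and equate their I entries.
Rows 1 and 4 agree on G; apply G→I and equate their I entries.
Rows 1 and 4 agree on I; apply I→F and equate their F entries.
Rows 1 and 3 agree on CF; apply CF→G and equate their G entries.
Rows 1 and 3 agree on G; apply G→I and equate their I entries.
Row 1 is now all distinguished symbols — the join is lossless.

Yes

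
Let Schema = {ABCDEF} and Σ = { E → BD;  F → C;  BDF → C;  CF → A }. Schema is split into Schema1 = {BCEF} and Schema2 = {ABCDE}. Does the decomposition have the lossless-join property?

No

Common attributes: Schema1 ∩ Schema2 = {BCE}.
Closure of {BCE}: E → BD applies, adding D. So (BCE)⁺ = {BCDE}.
The closure contains neither all of Schema1 = {BCEF} nor all of Schema2 = {ABCDE}, so the common attributes are not a superkey of either fragment. The join is lossy.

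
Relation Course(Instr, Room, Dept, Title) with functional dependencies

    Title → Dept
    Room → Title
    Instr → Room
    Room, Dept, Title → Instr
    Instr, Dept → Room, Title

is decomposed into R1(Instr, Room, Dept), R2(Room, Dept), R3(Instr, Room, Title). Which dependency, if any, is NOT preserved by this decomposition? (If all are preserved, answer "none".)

Title → Dept

Check Title → Dept: no single fragment contains all of {Dept, Title}, and the restricted closure of {Title} across the fragments never reaches {Dept}.
Room → Title is preserved.
Instr → Room is preserved.
Room, Dept, Title → Instr is preserved.
Instr, Dept → Room, Title is preserved.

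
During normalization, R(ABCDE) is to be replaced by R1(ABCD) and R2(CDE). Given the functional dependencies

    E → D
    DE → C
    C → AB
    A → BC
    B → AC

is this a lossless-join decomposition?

Common attributes: R1 ∩ R2 = {CD}.
Closure of {CD}: C → AB applies, adding AB. So (CD)⁺ = {ABCD}.
This closure contains every attribute of R1, so R1 ∩ R2 → R1. The join is lossless.

Yes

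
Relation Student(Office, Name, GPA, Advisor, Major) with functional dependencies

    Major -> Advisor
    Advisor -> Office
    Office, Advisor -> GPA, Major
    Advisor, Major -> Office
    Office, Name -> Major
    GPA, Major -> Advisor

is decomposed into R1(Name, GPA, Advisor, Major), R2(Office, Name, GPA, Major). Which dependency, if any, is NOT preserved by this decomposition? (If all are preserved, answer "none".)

none

Major → Advisor lies within R1.
Advisor → Office: restricted closure across fragments reaches Office.
Office, Advisor → GPA, Major: restricted closure across fragments reaches GPA, Major.
Advisor, Major → Office: restricted closure across fragments reaches Office.
Office, Name → Major lies within R2.
GPA, Major → Advisor lies within R1.
Every dependency is enforceable on the fragments, so the decomposition is dependency-preserving.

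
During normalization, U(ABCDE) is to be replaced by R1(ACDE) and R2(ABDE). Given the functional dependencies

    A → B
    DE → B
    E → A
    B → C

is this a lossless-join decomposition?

Yes

Common attributes: R1 ∩ R2 = {ADE}.
Closure of {ADE}: A → B applies, adding B; B → C applies, adding C. So (ADE)⁺ = {ABCDE}.
This closure contains every attribute of R1, so R1 ∩ R2 → R1. The join is lossless.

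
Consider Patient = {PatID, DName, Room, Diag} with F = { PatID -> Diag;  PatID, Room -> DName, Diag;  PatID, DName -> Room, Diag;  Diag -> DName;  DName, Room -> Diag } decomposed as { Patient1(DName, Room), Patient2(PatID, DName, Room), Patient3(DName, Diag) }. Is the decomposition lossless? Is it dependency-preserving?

Lossless test (chase): Rows 1 and 2 agree on DName, Room; apply DName, Room→Diag and equate their Diag entries. No row becomes fully distinguished — the join is lossy.
Dependency preservation: the restricted closure of {PatID} across the fragments never reaches {Diag}, so PatID → Diag cannot be enforced without a join — not preserved.

lossy and not dependency-preserving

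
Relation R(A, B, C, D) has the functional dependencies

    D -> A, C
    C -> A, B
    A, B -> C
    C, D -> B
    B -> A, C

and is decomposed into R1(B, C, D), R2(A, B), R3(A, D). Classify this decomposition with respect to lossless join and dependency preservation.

lossless and dependency-preserving

Lossless test (chase): Rows 1 and 3 agree on D; apply D→A, C and equate their A, C entries. Rows 1 and 3 agree on C; apply C→A, B and equate their A, B entries. Rows 1 and 2 agree on A, B; apply A, B→C and equate their C entries. Row 1 is now all distinguished symbols — the join is lossless.
Dependency preservation: D → A, C; C → A, B; A, B → C; B → A, C are not contained in any single fragment, but the restricted closure of each left-hand side across the fragments still reaches the right-hand side; the remaining FDs each lie inside some fragment. All dependencies are preserved.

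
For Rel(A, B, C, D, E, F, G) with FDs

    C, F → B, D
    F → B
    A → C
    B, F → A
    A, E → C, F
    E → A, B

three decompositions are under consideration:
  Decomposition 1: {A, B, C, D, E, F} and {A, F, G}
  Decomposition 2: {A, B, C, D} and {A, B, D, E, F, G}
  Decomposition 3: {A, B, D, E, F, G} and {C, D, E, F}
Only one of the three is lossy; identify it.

Decomposition 1: common = {A, F}, closure = {A, B, C, D, F} → lossy.
Decomposition 2: common = {A, B, D}, closure = {A, B, C, D} → lossless.
Decomposition 3: common = {D, E, F}, closure = {A, B, C, D, E, F} → lossless.

Decomposition 1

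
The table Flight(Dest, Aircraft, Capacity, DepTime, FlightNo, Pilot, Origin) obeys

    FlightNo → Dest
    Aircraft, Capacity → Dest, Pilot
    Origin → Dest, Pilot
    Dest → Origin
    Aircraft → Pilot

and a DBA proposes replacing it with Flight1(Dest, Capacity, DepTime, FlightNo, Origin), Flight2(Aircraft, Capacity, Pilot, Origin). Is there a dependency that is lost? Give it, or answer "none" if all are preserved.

FlightNo → Dest lies within Flight1.
Aircraft, Capacity → Dest, Pilot: restricted closure across fragments reaches Dest, Pilot.
Origin → Dest, Pilot: restricted closure across fragments reaches Dest, Pilot.
Dest → Origin lies within Flight1.
Aircraft → Pilot lies within Flight2.
Every dependency is enforceable on the fragments, so the decomposition is dependency-preserving.

none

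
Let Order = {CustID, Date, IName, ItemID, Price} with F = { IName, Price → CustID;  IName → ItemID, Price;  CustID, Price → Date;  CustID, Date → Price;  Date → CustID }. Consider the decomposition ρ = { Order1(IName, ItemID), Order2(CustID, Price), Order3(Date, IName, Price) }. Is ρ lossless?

Chase test. Columns are CustID, Date, IName, ItemID, Price; row i has aⱼ where attribute j ∈ Orderi, else bᵢⱼ.
Initial tableau (one row per fragment):
  row 1: b11 b12 a3 a4 b15
  row 2: a1 b22 b23 b24 a5
  row 3: b31 a2 a3 b34 a5
Rows 1 and 3 agree on IName; apply IName→ItemID, Price and equate their ItemID, Price entries.
Rows 1 and 3 agree on IName, Price; apply IName, Price→CustID and equate their CustID entries.
Rows 1 and 3 agree on CustID, Price; apply CustID, Price→Date and equate their Date entries.
No row becomes fully distinguished — the join is lossy.

No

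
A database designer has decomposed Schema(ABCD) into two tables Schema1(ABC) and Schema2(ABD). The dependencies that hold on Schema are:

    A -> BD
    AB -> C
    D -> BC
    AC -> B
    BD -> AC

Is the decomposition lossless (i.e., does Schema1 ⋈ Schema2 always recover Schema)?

Yes

Common attributes: Schema1 ∩ Schema2 = {AB}.
Closure of {AB}: A → BD applies, adding D; AB → C applies, adding C. So (AB)⁺ = {ABCD}.
This closure contains every attribute of Schema1, so Schema1 ∩ Schema2 → Schema1. The join is lossless.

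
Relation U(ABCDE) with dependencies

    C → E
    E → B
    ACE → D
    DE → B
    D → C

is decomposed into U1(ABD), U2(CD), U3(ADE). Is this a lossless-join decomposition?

Yes

Chase test. Columns are ABCDE; row i has aⱼ where attribute j ∈ Ui, else bᵢⱼ.
Initial tableau (one row per fragment):
  row 1: a1 a2 b13 a4 b15
  row 2: b21 b22 a3 a4 b25
  row 3: a1 b32 b33 a4 a5
Rows 1 and 2 agree on D; apply D→C and equate their C entries.
Rows 1 and 3 agree on D; apply D→C and equate their C entries.
Rows 1 and 2 agree on C; apply C→E and equate their E entries.
Rows 1 and 3 agree on C; apply C→E and equate their E entries.
Rows 1 and 2 agree on E; apply E→B and equate their B entries.
Rows 1 and 3 agree on E; apply E→B and equate their B entries.
Row 1 is now all distinguished symbols — the join is lossless.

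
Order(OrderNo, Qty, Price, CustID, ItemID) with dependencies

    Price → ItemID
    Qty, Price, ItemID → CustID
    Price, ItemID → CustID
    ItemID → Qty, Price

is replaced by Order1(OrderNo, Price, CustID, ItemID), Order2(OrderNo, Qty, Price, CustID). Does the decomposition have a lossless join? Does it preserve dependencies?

Lossless test: (OrderNo, Price, CustID)⁺ = {OrderNo, Qty, Price, CustID, ItemID}, which contains all of one fragment — lossless.
Dependency preservation: Qty, Price, ItemID → CustID; ItemID → Qty, Price are not contained in any single fragment, but the restricted closure of each left-hand side across the fragments still reaches the right-hand side; the remaining FDs each lie inside some fragment. All dependencies are preserved.

lossless and dependency-preserving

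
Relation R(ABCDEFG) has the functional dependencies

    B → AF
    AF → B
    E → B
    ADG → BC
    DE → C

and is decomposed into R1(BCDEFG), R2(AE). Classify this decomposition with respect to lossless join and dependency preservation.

lossless but not dependency-preserving

Lossless test: (E)⁺ = {ABEF}, which contains all of one fragment — lossless.
Dependency preservation: the restricted closure of {B} across the fragments never reaches {AF}, so B → AF cannot be enforced without a join — not preserved.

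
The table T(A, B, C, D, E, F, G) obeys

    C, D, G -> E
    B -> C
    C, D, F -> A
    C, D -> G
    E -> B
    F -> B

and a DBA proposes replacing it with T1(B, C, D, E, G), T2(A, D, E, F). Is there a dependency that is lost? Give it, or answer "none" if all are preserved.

Check F → B: no single fragment contains all of {B, F}, and the restricted closure of {F} across the fragments never reaches {B}.
C, D, G → E is preserved.
B → C is preserved.
C, D, F → A is preserved.
C, D → G is preserved.
E → B is preserved.

F -> B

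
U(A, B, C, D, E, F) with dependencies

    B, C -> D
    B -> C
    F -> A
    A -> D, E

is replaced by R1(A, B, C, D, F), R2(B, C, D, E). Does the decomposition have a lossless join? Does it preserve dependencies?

Lossless test: (B, C, D)⁺ = {B, C, D}, which is a superkey of neither fragment — lossy.
Dependency preservation: the restricted closure of {A} across the fragments never reaches {D, E}, so A → D, E cannot be enforced without a join — not preserved.

lossy and not dependency-preserving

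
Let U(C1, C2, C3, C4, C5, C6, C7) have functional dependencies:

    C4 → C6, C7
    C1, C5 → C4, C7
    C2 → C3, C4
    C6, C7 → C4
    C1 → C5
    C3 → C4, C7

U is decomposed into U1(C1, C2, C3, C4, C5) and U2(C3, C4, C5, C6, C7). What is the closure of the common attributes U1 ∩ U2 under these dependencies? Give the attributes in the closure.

C3, C4, C5, C6, C7

U1 ∩ U2 = {C3, C4, C5}.
C4 → C6, C7 applies, adding C6, C7
Closure: {C3, C4, C5, C6, C7}.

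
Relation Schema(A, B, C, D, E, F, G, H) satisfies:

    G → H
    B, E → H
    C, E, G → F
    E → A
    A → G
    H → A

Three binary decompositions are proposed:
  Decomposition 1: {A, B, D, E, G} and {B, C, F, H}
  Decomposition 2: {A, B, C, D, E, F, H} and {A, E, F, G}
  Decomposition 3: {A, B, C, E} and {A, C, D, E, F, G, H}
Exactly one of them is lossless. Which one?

Decomposition 1: common = {B}, closure = {B} → lossy.
Decomposition 2: common = {A, E, F}, closure = {A, E, F, G, H} → lossless.
Decomposition 3: common = {A, C, E}, closure = {A, C, E, F, G, H} → lossy.

Decomposition 2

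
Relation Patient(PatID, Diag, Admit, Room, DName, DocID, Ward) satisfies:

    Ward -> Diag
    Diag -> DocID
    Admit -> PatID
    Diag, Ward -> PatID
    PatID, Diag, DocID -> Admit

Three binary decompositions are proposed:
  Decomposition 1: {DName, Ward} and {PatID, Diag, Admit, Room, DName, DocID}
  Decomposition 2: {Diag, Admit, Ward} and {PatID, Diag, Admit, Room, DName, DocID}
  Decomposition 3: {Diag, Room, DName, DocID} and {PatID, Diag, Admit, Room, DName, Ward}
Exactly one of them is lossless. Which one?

Decomposition 1: common = {DName}, closure = {DName} → lossy.
Decomposition 2: common = {Diag, Admit}, closure = {PatID, Diag, Admit, DocID} → lossy.
Decomposition 3: common = {Diag, Room, DName}, closure = {Diag, Room, DName, DocID} → lossless.

Decomposition 3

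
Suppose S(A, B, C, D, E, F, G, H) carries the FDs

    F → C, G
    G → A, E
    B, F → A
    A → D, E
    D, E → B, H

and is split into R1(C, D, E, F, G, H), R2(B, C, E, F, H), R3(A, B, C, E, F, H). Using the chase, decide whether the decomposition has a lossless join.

Yes

Chase test. Columns are A, B, C, D, E, F, G, H; row i has aⱼ where attribute j ∈ Ri, else bᵢⱼ.
Initial tableau (one row per fragment):
  row 1: b11 b12 a3 a4 a5 a6 a7 a8
  row 2: b21 a2 a3 b24 a5 a6 b27 a8
  row 3: a1 a2 a3 b34 a5 a6 b37 a8
Rows 1 and 2 agree on F; apply F→C, G and equate their C, G entries.
Rows 1 and 3 agree on F; apply F→C, G and equate their C, G entries.
Rows 1 and 2 agree on G; apply G→A, E and equate their A, E entries.
Rows 1 and 3 agree on G; apply G→A, E and equate their A, E entries.
Rows 1 and 2 agree on A; apply A→D, E and equate their D, E entries.
Rows 1 and 3 agree on A; apply A→D, E and equate their D, E entries.
Rows 1 and 2 agree on D, E; apply D, E→B, H and equate their B, H entries.
Row 1 is now all distinguished symbols — the join is lossless.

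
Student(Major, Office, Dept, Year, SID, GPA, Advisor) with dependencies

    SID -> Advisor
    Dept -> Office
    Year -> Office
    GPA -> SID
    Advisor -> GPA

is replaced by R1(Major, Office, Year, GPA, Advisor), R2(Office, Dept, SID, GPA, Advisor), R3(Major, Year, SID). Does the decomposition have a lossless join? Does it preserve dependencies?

Lossless test (chase): Rows 2 and 3 agree on SID; apply SID→Advisor and equate their Advisor entries. Rows 1 and 3 agree on Year; apply Year→Office and equate their Office entries. Rows 1 and 2 agree on GPA; apply GPA→SID and equate their SID entries. Rows 1 and 3 agree on Advisor; apply Advisor→GPA and equate their GPA entries. No row becomes fully distinguished — the join is lossy.
Dependency preservation: every FD's attributes lie within a single fragment, so each can be enforced locally — preserved.

lossy but dependency-preserving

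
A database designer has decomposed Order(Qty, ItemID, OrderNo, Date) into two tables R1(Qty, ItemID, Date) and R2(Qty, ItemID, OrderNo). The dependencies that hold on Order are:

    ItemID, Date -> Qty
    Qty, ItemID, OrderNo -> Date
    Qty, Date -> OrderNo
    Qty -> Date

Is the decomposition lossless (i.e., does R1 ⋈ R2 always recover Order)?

Yes

Common attributes: R1 ∩ R2 = {Qty, ItemID}.
Closure of {Qty, ItemID}: Qty → Date applies, adding Date; Qty, Date → OrderNo applies, adding OrderNo. So (Qty, ItemID)⁺ = {Qty, ItemID, OrderNo, Date}.
This closure contains every attribute of R1, so R1 ∩ R2 → R1. The join is lossless.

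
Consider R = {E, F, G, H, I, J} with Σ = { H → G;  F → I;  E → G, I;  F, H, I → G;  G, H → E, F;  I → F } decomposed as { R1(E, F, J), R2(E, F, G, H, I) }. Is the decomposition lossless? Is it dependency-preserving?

lossy but dependency-preserving

Lossless test: (E, F)⁺ = {E, F, G, I}, which is a superkey of neither fragment — lossy.
Dependency preservation: every FD's attributes lie within a single fragment, so each can be enforced locally — preserved.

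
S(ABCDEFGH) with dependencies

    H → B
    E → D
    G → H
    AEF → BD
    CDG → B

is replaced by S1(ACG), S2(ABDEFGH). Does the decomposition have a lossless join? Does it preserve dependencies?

lossy but dependency-preserving

Lossless test: (AG)⁺ = {ABGH}, which is a superkey of neither fragment — lossy.
Dependency preservation: CDG → B is not contained in any single fragment, but the restricted closure of its left-hand side across the fragments still reaches the right-hand side; the remaining FDs each lie inside some fragment. All dependencies are preserved.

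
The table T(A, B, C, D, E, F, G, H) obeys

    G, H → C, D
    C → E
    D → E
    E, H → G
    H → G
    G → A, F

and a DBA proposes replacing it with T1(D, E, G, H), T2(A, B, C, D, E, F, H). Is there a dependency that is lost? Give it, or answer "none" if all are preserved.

Check G → A, F: no single fragment contains all of {A, F, G}, and the restricted closure of {G} across the fragments never reaches {A, F}.
G, H → C, D is preserved.
C → E is preserved.
D → E is preserved.
E, H → G is preserved.
H → G is preserved.

G → A, F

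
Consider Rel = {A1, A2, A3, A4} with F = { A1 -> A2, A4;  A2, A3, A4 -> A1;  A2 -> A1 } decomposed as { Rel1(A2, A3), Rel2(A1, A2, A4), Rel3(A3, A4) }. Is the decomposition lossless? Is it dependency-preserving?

lossless and dependency-preserving

Lossless test (chase): Rows 1 and 2 agree on A2; apply A2→A1 and equate their A1 entries. Rows 1 and 2 agree on A1; apply A1→A2, A4 and equate their A2, A4 entries. Row 1 is now all distinguished symbols — the join is lossless.
Dependency preservation: A2, A3, A4 → A1 is not contained in any single fragment, but the restricted closure of its left-hand side across the fragments still reaches the right-hand side; the remaining FDs each lie inside some fragment. All dependencies are preserved.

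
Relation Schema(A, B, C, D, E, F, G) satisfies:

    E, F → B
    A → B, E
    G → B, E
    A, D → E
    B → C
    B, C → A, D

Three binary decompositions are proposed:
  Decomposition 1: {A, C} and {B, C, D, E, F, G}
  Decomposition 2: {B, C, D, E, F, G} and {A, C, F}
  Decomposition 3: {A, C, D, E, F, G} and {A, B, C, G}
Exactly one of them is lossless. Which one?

Decomposition 3

Decomposition 1: common = {C}, closure = {C} → lossy.
Decomposition 2: common = {C, F}, closure = {C, F} → lossy.
Decomposition 3: common = {A, C, G}, closure = {A, B, C, D, E, G} → lossless.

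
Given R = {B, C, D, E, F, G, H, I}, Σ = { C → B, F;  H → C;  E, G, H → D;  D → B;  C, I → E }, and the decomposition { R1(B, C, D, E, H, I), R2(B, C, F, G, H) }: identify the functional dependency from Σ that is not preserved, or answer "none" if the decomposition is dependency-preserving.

Check E, G, H → D: no single fragment contains all of {D, E, G, H}, and the restricted closure of {E, G, H} across the fragments never reaches {D}.
C → B, F is preserved.
H → C is preserved.
D → B is preserved.
C, I → E is preserved.

E, G, H → D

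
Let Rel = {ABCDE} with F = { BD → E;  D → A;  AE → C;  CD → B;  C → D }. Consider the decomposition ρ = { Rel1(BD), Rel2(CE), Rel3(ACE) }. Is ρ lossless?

No

Chase test. Columns are ABCDE; row i has aⱼ where attribute j ∈ Reli, else bᵢⱼ.
Initial tableau (one row per fragment):
  row 1: b11 a2 b13 a4 b15
  row 2: b21 b22 a3 b24 a5
  row 3: a1 b32 a3 b34 a5
Rows 2 and 3 agree on C; apply C→D and equate their D entries.
Rows 2 and 3 agree on D; apply D→A and equate their A entries.
Rows 2 and 3 agree on CD; apply CD→B and equate their B entries.
No row becomes fully distinguished — the join is lossy.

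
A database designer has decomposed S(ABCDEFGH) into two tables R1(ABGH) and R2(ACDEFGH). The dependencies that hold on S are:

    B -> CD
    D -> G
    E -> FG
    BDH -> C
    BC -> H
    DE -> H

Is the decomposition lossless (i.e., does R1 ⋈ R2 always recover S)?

Common attributes: R1 ∩ R2 = {AGH}.
No dependency enlarges {AGH}, so (AGH)⁺ = {AGH}.
The closure contains neither all of R1 = {ABGH} nor all of R2 = {ACDEFGH}, so the common attributes are not a superkey of either fragment. The join is lossy.

No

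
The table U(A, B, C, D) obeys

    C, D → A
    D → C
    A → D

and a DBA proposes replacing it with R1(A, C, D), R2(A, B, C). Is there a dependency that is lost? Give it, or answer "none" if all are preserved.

none

C, D → A lies within R1.
D → C lies within R1.
A → D lies within R1.
Every dependency is enforceable on the fragments, so the decomposition is dependency-preserving.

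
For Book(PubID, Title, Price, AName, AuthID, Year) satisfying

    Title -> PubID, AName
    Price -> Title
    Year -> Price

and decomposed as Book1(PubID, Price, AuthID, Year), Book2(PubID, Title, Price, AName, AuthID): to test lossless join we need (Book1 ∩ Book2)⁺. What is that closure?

PubID, Title, Price, AName, AuthID

Book1 ∩ Book2 = {PubID, Price, AuthID}.
Price → Title applies, adding Title
Title → PubID, AName applies, adding AName
Closure: {PubID, Title, Price, AName, AuthID}.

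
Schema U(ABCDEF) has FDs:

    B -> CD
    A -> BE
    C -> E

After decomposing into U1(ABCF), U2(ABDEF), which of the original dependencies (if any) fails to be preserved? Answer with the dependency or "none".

C -> E

Check C → E: no single fragment contains all of {CE}, and the restricted closure of {C} across the fragments never reaches {E}.
B → CD is preserved.
A → BE is preserved.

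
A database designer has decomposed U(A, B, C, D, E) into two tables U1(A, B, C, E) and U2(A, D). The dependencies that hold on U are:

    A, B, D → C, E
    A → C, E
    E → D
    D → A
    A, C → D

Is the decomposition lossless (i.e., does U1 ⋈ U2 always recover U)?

Yes

Common attributes: U1 ∩ U2 = {A}.
Closure of {A}: A → C, E applies, adding C, E; E → D applies, adding D. So (A)⁺ = {A, C, D, E}.
This closure contains every attribute of U2, so U1 ∩ U2 → U2. The join is lossless.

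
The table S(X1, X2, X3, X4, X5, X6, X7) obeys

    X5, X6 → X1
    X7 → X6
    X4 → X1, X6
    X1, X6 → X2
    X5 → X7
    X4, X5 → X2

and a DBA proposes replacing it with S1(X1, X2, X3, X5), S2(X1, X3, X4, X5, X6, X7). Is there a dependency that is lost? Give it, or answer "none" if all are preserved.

X1, X6 → X2

Check X1, X6 → X2: no single fragment contains all of {X1, X2, X6}, and the restricted closure of {X1, X6} across the fragments never reaches {X2}.
X5, X6 → X1 is preserved.
X7 → X6 is preserved.
X4 → X1, X6 is preserved.
X5 → X7 is preserved.
X4, X5 → X2 is preserved.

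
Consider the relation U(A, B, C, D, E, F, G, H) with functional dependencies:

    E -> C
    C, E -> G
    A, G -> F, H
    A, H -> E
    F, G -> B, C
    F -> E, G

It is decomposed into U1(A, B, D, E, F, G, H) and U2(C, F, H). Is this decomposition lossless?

Common attributes: U1 ∩ U2 = {F, H}.
Closure of {F, H}: F → E, G applies, adding E, G; E → C applies, adding C; F, G → B, C applies, adding B. So (F, H)⁺ = {B, C, E, F, G, H}.
This closure contains every attribute of U2, so U1 ∩ U2 → U2. The join is lossless.

Yes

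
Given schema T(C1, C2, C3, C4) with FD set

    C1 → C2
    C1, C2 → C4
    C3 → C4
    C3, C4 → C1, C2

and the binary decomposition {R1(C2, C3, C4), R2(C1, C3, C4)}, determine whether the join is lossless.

Yes

Common attributes: R1 ∩ R2 = {C3, C4}.
Closure of {C3, C4}: C3, C4 → C1, C2 applies, adding C1, C2. So (C3, C4)⁺ = {C1, C2, C3, C4}.
This closure contains every attribute of R1, so R1 ∩ R2 → R1. The join is lossless.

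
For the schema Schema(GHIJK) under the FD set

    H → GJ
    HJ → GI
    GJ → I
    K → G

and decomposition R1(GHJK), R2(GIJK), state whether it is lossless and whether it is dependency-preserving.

Lossless test: (GJK)⁺ = {GIJK}, which contains all of one fragment — lossless.
Dependency preservation: HJ → GI is not contained in any single fragment, but the restricted closure of its left-hand side across the fragments still reaches the right-hand side; the remaining FDs each lie inside some fragment. All dependencies are preserved.

lossless and dependency-preserving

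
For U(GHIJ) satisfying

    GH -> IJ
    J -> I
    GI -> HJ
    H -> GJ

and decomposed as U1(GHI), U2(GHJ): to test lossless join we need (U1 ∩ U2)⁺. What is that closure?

U1 ∩ U2 = {GH}.
GH → IJ applies, adding IJ
Closure: {GHIJ}.

GHIJ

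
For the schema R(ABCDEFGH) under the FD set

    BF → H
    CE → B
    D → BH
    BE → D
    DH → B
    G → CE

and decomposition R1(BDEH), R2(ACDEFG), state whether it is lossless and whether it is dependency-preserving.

lossless but not dependency-preserving

Lossless test: (DE)⁺ = {BDEH}, which contains all of one fragment — lossless.
Dependency preservation: the restricted closure of {BF} across the fragments never reaches {H}, so BF → H cannot be enforced without a join — not preserved.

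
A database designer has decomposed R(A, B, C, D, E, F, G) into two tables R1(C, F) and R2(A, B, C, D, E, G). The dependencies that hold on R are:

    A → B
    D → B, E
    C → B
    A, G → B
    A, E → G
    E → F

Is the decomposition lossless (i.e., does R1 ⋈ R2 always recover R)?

Common attributes: R1 ∩ R2 = {C}.
Closure of {C}: C → B applies, adding B. So (C)⁺ = {B, C}.
The closure contains neither all of R1 = {C, F} nor all of R2 = {A, B, C, D, E, G}, so the common attributes are not a superkey of either fragment. The join is lossy.

No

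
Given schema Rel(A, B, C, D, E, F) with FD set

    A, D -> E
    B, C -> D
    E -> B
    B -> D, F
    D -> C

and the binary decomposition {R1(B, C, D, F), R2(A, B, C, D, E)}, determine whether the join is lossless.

Common attributes: R1 ∩ R2 = {B, C, D}.
Closure of {B, C, D}: B → D, F applies, adding F. So (B, C, D)⁺ = {B, C, D, F}.
This closure contains every attribute of R1, so R1 ∩ R2 → R1. The join is lossless.

Yes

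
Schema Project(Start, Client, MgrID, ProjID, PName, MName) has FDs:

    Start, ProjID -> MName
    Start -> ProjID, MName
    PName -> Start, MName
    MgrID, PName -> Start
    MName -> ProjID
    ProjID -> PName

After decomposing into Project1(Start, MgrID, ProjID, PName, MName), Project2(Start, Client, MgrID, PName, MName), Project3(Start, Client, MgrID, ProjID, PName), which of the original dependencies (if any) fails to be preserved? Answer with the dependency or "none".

Start, ProjID → MName lies within Project1.
Start → ProjID, MName lies within Project1.
PName → Start, MName lies within Project1.
MgrID, PName → Start lies within Project1.
MName → ProjID lies within Project1.
ProjID → PName lies within Project1.
Every dependency is enforceable on the fragments, so the decomposition is dependency-preserving.

none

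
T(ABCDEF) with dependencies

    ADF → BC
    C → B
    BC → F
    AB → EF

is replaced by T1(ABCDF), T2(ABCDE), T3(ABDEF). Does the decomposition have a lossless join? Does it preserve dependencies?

lossless and dependency-preserving

Lossless test (chase): Rows 1 and 3 agree on ADF; apply ADF→BC and equate their BC entries. Rows 1 and 2 agree on BC; apply BC→F and equate their F entries. Rows 1 and 2 agree on AB; apply AB→EF and equate their EF entries. Row 1 is now all distinguished symbols — the join is lossless.
Dependency preservation: every FD's attributes lie within a single fragment, so each can be enforced locally — preserved.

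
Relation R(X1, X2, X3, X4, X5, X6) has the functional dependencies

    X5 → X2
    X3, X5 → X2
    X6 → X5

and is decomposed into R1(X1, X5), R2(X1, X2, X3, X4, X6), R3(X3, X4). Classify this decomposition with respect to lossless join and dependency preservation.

lossy and not dependency-preserving

Lossless test (chase): applying each FD to every pair of rows produces no changes in the tableau, so no row becomes fully distinguished — the join is lossy.
Dependency preservation: the restricted closure of {X5} across the fragments never reaches {X2}, so X5 → X2 cannot be enforced without a join — not preserved.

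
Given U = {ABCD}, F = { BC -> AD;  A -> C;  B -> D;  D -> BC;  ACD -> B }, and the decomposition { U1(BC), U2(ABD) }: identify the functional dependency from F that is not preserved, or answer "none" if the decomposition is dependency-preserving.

A -> C

Check A → C: no single fragment contains all of {AC}, and the restricted closure of {A} across the fragments never reaches {C}.
BC → AD is preserved.
B → D is preserved.
D → BC is preserved.
ACD → B is preserved.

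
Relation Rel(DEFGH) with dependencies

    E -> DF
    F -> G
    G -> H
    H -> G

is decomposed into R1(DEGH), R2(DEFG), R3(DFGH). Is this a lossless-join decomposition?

Yes

Chase test. Columns are DEFGH; row i has aⱼ where attribute j ∈ Ri, else bᵢⱼ.
Initial tableau (one row per fragment):
  row 1: a1 a2 b13 a4 a5
  row 2: a1 a2 a3 a4 b25
  row 3: a1 b32 a3 a4 a5
Rows 1 and 2 agree on E; apply E→DF and equate their DF entries.
Rows 1 and 2 agree on G; apply G→H and equate their H entries.
Row 1 is now all distinguished symbols — the join is lossless.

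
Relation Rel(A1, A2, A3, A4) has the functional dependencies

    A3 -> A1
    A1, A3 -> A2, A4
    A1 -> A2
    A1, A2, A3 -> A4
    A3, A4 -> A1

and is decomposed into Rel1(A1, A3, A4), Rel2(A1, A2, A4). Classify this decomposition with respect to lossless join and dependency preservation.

lossless and dependency-preserving

Lossless test: (A1, A4)⁺ = {A1, A2, A4}, which contains all of one fragment — lossless.
Dependency preservation: A1, A3 → A2, A4; A1, A2, A3 → A4 are not contained in any single fragment, but the restricted closure of each left-hand side across the fragments still reaches the right-hand side; the remaining FDs each lie inside some fragment. All dependencies are preserved.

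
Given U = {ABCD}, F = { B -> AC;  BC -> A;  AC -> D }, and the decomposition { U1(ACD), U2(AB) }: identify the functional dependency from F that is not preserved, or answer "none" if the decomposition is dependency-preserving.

B -> AC

Check B → AC: no single fragment contains all of {ABC}, and the restricted closure of {B} across the fragments never reaches {AC}.
BC → A is preserved.
AC → D is preserved.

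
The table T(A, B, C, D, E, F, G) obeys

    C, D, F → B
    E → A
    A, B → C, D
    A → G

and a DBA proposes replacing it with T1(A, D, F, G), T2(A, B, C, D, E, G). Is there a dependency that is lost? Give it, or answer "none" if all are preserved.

Check C, D, F → B: no single fragment contains all of {B, C, D, F}, and the restricted closure of {C, D, F} across the fragments never reaches {B}.
E → A is preserved.
A, B → C, D is preserved.
A → G is preserved.

C, D, F → B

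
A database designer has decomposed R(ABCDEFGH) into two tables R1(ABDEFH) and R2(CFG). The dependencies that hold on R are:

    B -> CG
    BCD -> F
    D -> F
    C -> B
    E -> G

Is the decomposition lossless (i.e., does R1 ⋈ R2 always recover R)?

No

Common attributes: R1 ∩ R2 = {F}.
No dependency enlarges {F}, so (F)⁺ = {F}.
The closure contains neither all of R1 = {ABDEFH} nor all of R2 = {CFG}, so the common attributes are not a superkey of either fragment. The join is lossy.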